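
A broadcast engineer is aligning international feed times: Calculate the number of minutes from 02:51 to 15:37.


Start time: 02:51 = 171 minutes from midnight
End time: 15:37 = 937 minutes from midnight
Difference: 937 - 171 = 766 minutes
That is 12 hours and 46 minutes

766


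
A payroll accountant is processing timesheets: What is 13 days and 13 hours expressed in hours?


Days: 13
Extra hours: 13
Hours per day: 24
Days to hours: 13 x 24 = 312
Total: 312 + 13 = 325

325


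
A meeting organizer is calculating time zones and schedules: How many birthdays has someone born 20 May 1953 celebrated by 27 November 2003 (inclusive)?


Birth: 1953-05-20
Reference: 2003-11-27
Year difference: 2003 - 1953 = 50
Has birthday (05-20) occurred by 11-27? Yes
Age in full years: 50

50


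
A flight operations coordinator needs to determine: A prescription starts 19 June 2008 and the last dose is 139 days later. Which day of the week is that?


Start: 2008-06-19 (Thursday)
Step 1 - find target date: add 139 days
  2008-06-19 + 139 days = 2008-11-05
Step 2 - day of week:
  139 mod 7 = 6
  Thursday + 6 days -> Wednesday
Result: Wednesday (2008-11-05)

Wednesday


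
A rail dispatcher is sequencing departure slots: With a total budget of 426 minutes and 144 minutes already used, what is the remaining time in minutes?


Total budget: 426 minutes
Time used: 144 minutes
Remaining: 426 - 144 = 282 minutes
Percent used: 33.8%
Percent remaining: 66.2%

282


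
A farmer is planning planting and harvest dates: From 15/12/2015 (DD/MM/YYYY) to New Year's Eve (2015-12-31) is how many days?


Start: December 15, 2015
End: December 31, 2015
Days left in December: 16
Total: 16 days

16


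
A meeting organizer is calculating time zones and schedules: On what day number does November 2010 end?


Month: November
Year: 2010
November is a 30-day month
Total: 30 days

30


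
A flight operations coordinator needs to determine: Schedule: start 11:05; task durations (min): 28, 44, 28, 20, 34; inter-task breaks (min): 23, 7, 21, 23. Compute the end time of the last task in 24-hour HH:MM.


Start: 11:05 = 665 min from midnight
  after task 1 (28 min): 11:33
  after break (23 min): 11:56
  after task 2 (44 min): 12:40
  after break (7 min): 12:47
  after task 3 (28 min): 13:15
  after break (21 min): 13:36
  after task 4 (20 min): 13:56
  after break (23 min): 14:19
  after task 5 (34 min): 14:53
Total elapsed: 228 minutes
End time: 14:53

14:53


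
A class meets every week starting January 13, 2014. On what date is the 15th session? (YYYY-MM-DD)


First occurrence: 2014-01-13 (occurrence 1)
Each occurrence is 7 days after the previous.
Occurrence 15 is 14 weeks after the first.
14 weeks = 98 days
2014-01-13 + 98 days = 2014-04-21

2014-04-21


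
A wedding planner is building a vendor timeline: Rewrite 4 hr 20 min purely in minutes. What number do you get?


Hours: 4
Extra minutes: 20
Minutes per hour: 60
Hours to minutes: 4 x 60 = 240
Total: 240 + 20 = 260

260


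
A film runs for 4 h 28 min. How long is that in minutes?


Hours: 4
Minutes: 28
Convert hours to minutes: 4 x 60 = 240
Add remaining minutes: 240 + 28 = 268

268


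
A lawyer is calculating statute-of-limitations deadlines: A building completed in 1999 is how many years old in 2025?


Birth year: 1999
Current year: 2025
Age = current year - birth year
Age = 2025 - 1999 = 26

26


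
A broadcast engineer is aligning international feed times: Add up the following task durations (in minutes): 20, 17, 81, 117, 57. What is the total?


Durations: 20, 17, 81, 117, 57
Running sum: 20
+ 17 = 37
+ 81 = 118
+ 117 = 235
+ 57 = 292
Total duration: 292 minutes
That is 4 hours and 52 minutes

292


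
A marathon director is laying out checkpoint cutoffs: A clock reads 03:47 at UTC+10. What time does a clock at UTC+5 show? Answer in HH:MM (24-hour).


Local time: 03:47 at UTC+10 (offset 10h)
Target zone: UTC+5 (offset 5h)
Difference: 5 - (10) = -5 hours
Calculation: 3 + (-5) = -2
Wraparound: (-2) mod 24 = 22
Result: 22:47

22:47


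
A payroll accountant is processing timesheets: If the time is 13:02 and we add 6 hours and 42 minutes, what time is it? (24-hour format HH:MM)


Start time: 13:02
Adding: 6 hours 42 minutes
Minutes: 2 + 42 = 44
Hours: 13 + 6 + 0 = 19
Result: 19:44

19:44


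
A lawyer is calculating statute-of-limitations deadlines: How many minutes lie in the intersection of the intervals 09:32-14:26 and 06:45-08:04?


Interval A: [572, 866] minutes from midnight
Interval B: [405, 484] minutes from midnight
Overlap start = max(572, 405) = 572
Overlap end = min(866, 484) = 484
End <= start, so the intervals do not overlap: 0 minutes

0


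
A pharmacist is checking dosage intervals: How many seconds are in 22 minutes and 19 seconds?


Minutes: 22
Extra seconds: 19
Seconds per minute: 60
Minutes to seconds: 22 x 60 = 1320
Total: 1320 + 19 = 1339

1339


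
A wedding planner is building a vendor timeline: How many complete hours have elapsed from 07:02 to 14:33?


Start: 07:02
End: 14:33
Hour difference: 14 - 7 = 7 hours
Minute difference: 33 - 2 = 31 minutes
Total minutes: 451
Complete hours: 451 / 60 = 7 (remainder 31)

7


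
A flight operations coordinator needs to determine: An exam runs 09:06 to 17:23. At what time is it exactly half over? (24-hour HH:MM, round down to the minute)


Start time: 09:06 = 546 minutes from midnight
End time: 17:23 = 1043 minutes from midnight
Sum: 546 + 1043 = 1589
Midpoint: 1589 / 2 = 794 minutes
Convert: 794 / 60 = 13 hours, 14 minutes
Result: 13:14

13:14


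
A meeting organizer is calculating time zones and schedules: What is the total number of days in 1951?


Year: 1951
Check leap year rules:
Divisible by 4? No
1951 is not a leap year
Days: 365

365


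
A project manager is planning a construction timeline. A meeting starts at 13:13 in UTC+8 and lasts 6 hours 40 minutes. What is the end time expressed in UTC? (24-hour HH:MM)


Start: 13:13 in UTC+8
Step 1 - add duration:
  minutes: 13 + 40 = 53
  hours: 13 + 6 + 0 = 19
  end in UTC+8: 19:53
Step 2 - convert UTC+8 -> UTC:
  offset difference: 0 - (8) = -8 hours
  19 + (-8) = 11 -> mod 24 = 11
Result: 11:53 in UTC

11:53


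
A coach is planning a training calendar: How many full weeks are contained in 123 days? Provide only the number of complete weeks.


Total days: 123
Days per week: 7
Division: 123 / 7 = 17 remainder 4
Complete weeks: 17
Remaining days: 4

17


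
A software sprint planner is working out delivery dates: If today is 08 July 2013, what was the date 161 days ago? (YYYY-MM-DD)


Start: 2013-07-08
Subtracting 161 days
Days already passed in July: 8
After going back through July: 153 more days to subtract
June 2013: 30 days, 123 remaining
May 2013: 31 days, 92 remaining
April 2013: 30 days, 62 remaining
March 2013: 31 days, 31 remaining
Result: 2013-01-28

2013-01-28


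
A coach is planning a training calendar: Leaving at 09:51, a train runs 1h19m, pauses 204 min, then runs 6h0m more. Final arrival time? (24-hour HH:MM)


Depart: 09:51
Leg 1: +79 min -> 11:10
Layover: +204 min -> 14:34
Leg 2: +360 min -> 20:34
Total travel: 643 minutes = 10h 43m
Arrival: 20:34

20:34


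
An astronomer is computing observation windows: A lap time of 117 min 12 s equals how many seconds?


Minutes: 117
Seconds: 12
Convert minutes to seconds: 117 x 60 = 7020
Add remaining seconds: 7020 + 12 = 7032

7032


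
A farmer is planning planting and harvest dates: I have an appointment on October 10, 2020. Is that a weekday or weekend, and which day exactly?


Date: 2020-10-10
January 1, 2020 is a Wednesday
Day of year: 284
Offset from Jan 1: 283 days
283 mod 7 = 3
Result: Saturday

Saturday


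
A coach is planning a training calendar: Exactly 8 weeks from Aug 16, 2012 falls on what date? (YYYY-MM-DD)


Start: 2012-08-16
Weeks to add: 8
Convert to days: 8 x 7 = 56 days
Add 56 days to 2012-08-16
Result: 2012-10-11

2012-10-11


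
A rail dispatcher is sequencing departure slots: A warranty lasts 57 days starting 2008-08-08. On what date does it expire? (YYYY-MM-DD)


Start: 2008-08-08
Adding 57 days
Days remaining in August: 23
After August: 34 days still to add
September 2008: 30 days, 4 remaining
October 2008 has 31 days, need 4
Result: 2008-10-04

2008-10-04


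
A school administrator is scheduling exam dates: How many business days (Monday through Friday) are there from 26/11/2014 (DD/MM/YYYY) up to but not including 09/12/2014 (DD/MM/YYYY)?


Start: 2014-11-26 (Wednesday)
End (exclusive): 2014-12-09 (Tuesday)
Total calendar days: 13
Full weeks: 13 // 7 = 1 -> 5 weekdays
Remaining 6 days starting on Wednesday:
  Wed(w), Thu(w), Fri(w), Sat(-), Sun(-), Mon(w) -> 4 weekdays
Total business days: 5 + 4 = 9

9


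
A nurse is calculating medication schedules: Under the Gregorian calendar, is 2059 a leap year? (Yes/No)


Year: 2059
Divisible by 4? 2059 / 4 = 514.75 -> No
Not divisible by 4, so NOT a leap year

No


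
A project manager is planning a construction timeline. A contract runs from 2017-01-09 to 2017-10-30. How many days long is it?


Start date: 2017-01-09
End date: 2017-10-30
Jan 2017: +23 days
Feb 2017: +28 days
Mar 2017: +31 days
... (7 more months)
Total: 294 days

294


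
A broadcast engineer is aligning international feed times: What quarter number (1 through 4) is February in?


Month: February (month 2)
Q1: January-March (months 1-3)
Q2: April-June (months 4-6)
Q3: July-September (months 7-9)
Q4: October-December (months 10-12)
Month 2 falls in Q1

1


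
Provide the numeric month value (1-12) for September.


Calendar month order:
8. August
9. September <--
10. October
September is month number 9

9


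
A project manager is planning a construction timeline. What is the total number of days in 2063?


Year: 2063
Check leap year rules:
Divisible by 4? No
2063 is not a leap year
Days: 365

365


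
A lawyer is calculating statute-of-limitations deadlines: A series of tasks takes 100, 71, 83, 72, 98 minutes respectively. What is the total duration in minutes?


Durations: 100, 71, 83, 72, 98
Running sum: 100
+ 71 = 171
+ 83 = 254
+ 72 = 326
+ 98 = 424
Total duration: 424 minutes
That is 7 hours and 4 minutes

424


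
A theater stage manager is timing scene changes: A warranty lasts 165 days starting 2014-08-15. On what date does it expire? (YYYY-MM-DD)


Start: 2014-08-15
Adding 165 days
Days remaining in August: 16
After August: 149 days still to add
September 2014: 30 days, 119 remaining
October 2014: 31 days, 88 remaining
November 2014: 30 days, 58 remaining
December 2014: 31 days, 27 remaining
Result: 2015-01-27

2015-01-27


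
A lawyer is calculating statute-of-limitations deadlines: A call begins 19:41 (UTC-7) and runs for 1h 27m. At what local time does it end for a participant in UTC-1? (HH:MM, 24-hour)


Start: 19:41 in UTC-7
Step 1 - add duration:
  minutes: 41 + 27 = 68 (carry 1h)
  hours: 19 + 1 + 1 = 21
  end in UTC-7: 21:08
Step 2 - convert UTC-7 -> UTC-1:
  offset difference: -1 - (-7) = 6 hours
  21 + (6) = 27 -> mod 24 = 3
Result: 03:08 in UTC-1

03:08


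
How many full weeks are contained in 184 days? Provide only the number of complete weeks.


Total days: 184
Days per week: 7
Division: 184 / 7 = 26 remainder 2
Complete weeks: 26
Remaining days: 2

26


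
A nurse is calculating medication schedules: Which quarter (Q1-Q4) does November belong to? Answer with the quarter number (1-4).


Month: November (month 11)
Q1: January-March (months 1-3)
Q2: April-June (months 4-6)
Q3: July-September (months 7-9)
Q4: October-December (months 10-12)
Month 11 falls in Q4

4


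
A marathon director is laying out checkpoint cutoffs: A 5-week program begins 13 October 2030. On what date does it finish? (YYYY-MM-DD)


Start: 2030-10-13
Weeks to add: 5
Convert to days: 5 x 7 = 35 days
Add 35 days to 2030-10-13
Result: 2030-11-17

2030-11-17


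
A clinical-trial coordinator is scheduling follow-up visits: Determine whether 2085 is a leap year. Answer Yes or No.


Year: 2085
Divisible by 4? 2085 / 4 = 521.25 -> No
Not divisible by 4, so NOT a leap year

No


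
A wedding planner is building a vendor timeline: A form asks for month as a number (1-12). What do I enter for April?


Calendar month order:
3. March
4. April <--
5. May
April is month number 4

4


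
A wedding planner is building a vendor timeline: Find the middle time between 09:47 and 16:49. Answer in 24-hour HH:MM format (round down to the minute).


Start time: 09:47 = 587 minutes from midnight
End time: 16:49 = 1009 minutes from midnight
Sum: 587 + 1009 = 1596
Midpoint: 1596 / 2 = 798 minutes
Convert: 798 / 60 = 13 hours, 18 minutes
Result: 13:18

13:18


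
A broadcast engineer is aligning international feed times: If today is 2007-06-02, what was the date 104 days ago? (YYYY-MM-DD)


Start: 2007-06-02
Subtracting 104 days
Days already passed in June: 2
After going back through June: 102 more days to subtract
May 2007: 31 days, 71 remaining
April 2007: 30 days, 41 remaining
March 2007: 31 days, 10 remaining
February 2007 has 28 days, need 10
Result: 2007-02-18

2007-02-18


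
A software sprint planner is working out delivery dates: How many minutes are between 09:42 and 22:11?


Start time: 09:42 = 582 minutes from midnight
End time: 22:11 = 1331 minutes from midnight
Difference: 1331 - 582 = 749 minutes
That is 12 hours and 29 minutes

749


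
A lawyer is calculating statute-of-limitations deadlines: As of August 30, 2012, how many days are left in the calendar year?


Start: August 30, 2012
End: December 31, 2012
Days left in August: 1
September: 30
October: 31
November: 30
December: 31
Sum of remaining months: 122
Total: 1 + 122 = 123

123


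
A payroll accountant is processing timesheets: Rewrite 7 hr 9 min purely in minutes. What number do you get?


Hours: 7
Extra minutes: 9
Minutes per hour: 60
Hours to minutes: 7 x 60 = 420
Total: 420 + 9 = 429

429


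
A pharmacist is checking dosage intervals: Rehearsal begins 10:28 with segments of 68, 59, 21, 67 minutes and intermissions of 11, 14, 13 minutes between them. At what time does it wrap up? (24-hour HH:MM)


Start: 10:28 = 628 min from midnight
  after task 1 (68 min): 11:36
  after break (11 min): 11:47
  after task 2 (59 min): 12:46
  after break (14 min): 13:00
  after task 3 (21 min): 13:21
  after break (13 min): 13:34
  after task 4 (67 min): 14:41
Total elapsed: 253 minutes
End time: 14:41

14:41


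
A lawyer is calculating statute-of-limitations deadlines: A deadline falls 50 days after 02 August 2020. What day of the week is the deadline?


Start: 2020-08-02 (Sunday)
Step 1 - find target date: add 50 days
  2020-08-02 + 50 days = 2020-09-21
Step 2 - day of week:
  50 mod 7 = 1
  Sunday + 1 days -> Monday
Result: Monday (2020-09-21)

Monday


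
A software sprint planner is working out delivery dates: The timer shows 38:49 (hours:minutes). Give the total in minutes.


Hours: 38
Minutes: 49
Convert hours to minutes: 38 x 60 = 2280
Add remaining minutes: 2280 + 49 = 2329

2329


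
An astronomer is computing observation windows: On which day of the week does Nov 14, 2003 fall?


Date: 2003-11-14
January 1, 2003 is a Wednesday
Day of year: 318
Offset from Jan 1: 317 days
317 mod 7 = 2
Result: Friday

Friday


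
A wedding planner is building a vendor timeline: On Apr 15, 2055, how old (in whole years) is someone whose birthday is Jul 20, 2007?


Birth: 2007-07-20
Reference: 2055-04-15
Year difference: 2055 - 2007 = 48
Has birthday (07-20) occurred by 04-15? No
Birthday not yet reached this year -> subtract 1
Age in full years: 47

47


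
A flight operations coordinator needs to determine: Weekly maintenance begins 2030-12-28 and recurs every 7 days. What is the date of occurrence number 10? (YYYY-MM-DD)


First occurrence: 2030-12-28 (occurrence 1)
Each occurrence is 7 days after the previous.
Occurrence 10 is 9 weeks after the first.
9 weeks = 63 days
2030-12-28 + 63 days = 2031-03-01

2031-03-01


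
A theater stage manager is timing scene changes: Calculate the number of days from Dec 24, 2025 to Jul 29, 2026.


Start date: 2025-12-24
End date: 2026-07-29
Dec 2025: +8 days
Jan 2026: +31 days
Feb 2026: +28 days
... (5 more months)
Total: 217 days

217


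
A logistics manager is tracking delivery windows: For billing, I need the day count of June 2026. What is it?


Month: June
Year: 2026
June is a 30-day month
Total: 30 days

30


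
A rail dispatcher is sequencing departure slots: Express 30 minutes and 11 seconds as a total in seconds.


Minutes: 30
Seconds: 11
Convert minutes to seconds: 30 x 60 = 1800
Add remaining seconds: 1800 + 11 = 1811

1811


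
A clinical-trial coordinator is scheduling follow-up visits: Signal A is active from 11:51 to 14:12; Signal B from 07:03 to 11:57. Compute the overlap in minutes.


Interval A: [711, 852] minutes from midnight
Interval B: [423, 717] minutes from midnight
Overlap start = max(711, 423) = 711
Overlap end = min(852, 717) = 717
Overlap = 717 - 711 = 6 minutes

6


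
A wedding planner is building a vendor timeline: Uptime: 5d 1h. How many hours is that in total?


Days: 5
Extra hours: 1
Hours per day: 24
Days to hours: 5 x 24 = 120
Total: 120 + 1 = 121

121


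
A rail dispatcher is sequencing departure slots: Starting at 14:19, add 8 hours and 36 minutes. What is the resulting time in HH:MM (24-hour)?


Start time: 14:19
Adding: 8 hours 36 minutes
Minutes: 19 + 36 = 55
Hours: 14 + 8 + 0 = 22
Result: 22:55

22:55


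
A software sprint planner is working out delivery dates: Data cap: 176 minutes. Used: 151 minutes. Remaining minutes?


Total budget: 176 minutes
Time used: 151 minutes
Remaining: 176 - 151 = 25 minutes
Percent used: 85.8%
Percent remaining: 14.2%

25


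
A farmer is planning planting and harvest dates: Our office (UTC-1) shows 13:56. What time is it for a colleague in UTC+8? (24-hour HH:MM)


Local time: 13:56 at UTC-1 (offset -1h)
Target zone: UTC+8 (offset 8h)
Difference: 8 - (-1) = 9 hours
Calculation: 13 + (9) = 22
Result: 22:56

22:56


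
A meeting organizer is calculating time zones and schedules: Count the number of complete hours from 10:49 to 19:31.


Start: 10:49
End: 19:31
Hour difference: 19 - 10 = 9 hours
Minute difference: 31 - 49 = -18 minutes
Total minutes: 522
Complete hours: 522 / 60 = 8 (remainder 42)

8


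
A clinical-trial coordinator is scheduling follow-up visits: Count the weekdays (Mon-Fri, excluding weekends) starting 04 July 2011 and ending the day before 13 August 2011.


Start: 2011-07-04 (Monday)
End (exclusive): 2011-08-13 (Saturday)
Total calendar days: 40
Full weeks: 40 // 7 = 5 -> 25 weekdays
Remaining 5 days starting on Monday:
  Mon(w), Tue(w), Wed(w), Thu(w), Fri(w) -> 5 weekdays
Total business days: 25 + 5 = 30

30


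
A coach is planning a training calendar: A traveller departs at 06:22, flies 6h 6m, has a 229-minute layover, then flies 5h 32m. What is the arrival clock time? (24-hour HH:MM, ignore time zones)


Depart: 06:22
Leg 1: +366 min -> 12:28
Layover: +229 min -> 16:17
Leg 2: +332 min -> 21:49
Total travel: 927 minutes = 15h 27m
Arrival: 21:49

21:49


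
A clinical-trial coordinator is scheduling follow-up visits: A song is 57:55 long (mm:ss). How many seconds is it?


Minutes: 57
Extra seconds: 55
Seconds per minute: 60
Minutes to seconds: 57 x 60 = 3420
Total: 3420 + 55 = 3475

3475


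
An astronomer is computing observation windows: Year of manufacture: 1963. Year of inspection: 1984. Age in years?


Birth year: 1963
Current year: 1984
Age = current year - birth year
Age = 1984 - 1963 = 21

21


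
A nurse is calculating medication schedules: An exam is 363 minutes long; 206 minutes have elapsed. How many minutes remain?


Total budget: 363 minutes
Time used: 206 minutes
Remaining: 363 - 206 = 157 minutes
Percent used: 56.7%
Percent remaining: 43.3%

157


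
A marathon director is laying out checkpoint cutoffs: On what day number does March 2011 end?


Month: March
Year: 2011
March is a 31-day month
Total: 31 days

31


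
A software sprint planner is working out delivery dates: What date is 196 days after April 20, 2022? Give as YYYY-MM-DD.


Start: 2022-04-20
Adding 196 days
Days remaining in April: 10
After April: 186 days still to add
May 2022: 31 days, 155 remaining
June 2022: 30 days, 125 remaining
July 2022: 31 days, 94 remaining
August 2022: 31 days, 63 remaining
Result: 2022-11-02

2022-11-02


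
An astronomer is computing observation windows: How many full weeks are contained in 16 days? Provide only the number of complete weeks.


Total days: 16
Days per week: 7
Division: 16 / 7 = 2 remainder 2
Complete weeks: 2
Remaining days: 2

2


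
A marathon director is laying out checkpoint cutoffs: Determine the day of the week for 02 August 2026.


Date: 2026-08-02
January 1, 2026 is a Thursday
Day of year: 214
Offset from Jan 1: 213 days
213 mod 7 = 3
Result: Sunday

Sunday


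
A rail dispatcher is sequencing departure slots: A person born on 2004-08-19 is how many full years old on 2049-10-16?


Birth: 2004-08-19
Reference: 2049-10-16
Year difference: 2049 - 2004 = 45
Has birthday (08-19) occurred by 10-16? Yes
Age in full years: 45

45


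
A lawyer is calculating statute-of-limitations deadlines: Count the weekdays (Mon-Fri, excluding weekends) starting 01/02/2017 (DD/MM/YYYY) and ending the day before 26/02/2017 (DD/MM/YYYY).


Start: 2017-02-01 (Wednesday)
End (exclusive): 2017-02-26 (Sunday)
Total calendar days: 25
Full weeks: 25 // 7 = 3 -> 15 weekdays
Remaining 4 days starting on Wednesday:
  Wed(w), Thu(w), Fri(w), Sat(-) -> 3 weekdays
Total business days: 15 + 3 = 18

18


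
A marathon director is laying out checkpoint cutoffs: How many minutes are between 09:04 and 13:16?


Start time: 09:04 = 544 minutes from midnight
End time: 13:16 = 796 minutes from midnight
Difference: 796 - 544 = 252 minutes
That is 4 hours and 12 minutes

252


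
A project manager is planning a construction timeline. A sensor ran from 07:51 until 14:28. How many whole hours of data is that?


Start: 07:51
End: 14:28
Hour difference: 14 - 7 = 7 hours
Minute difference: 28 - 51 = -23 minutes
Total minutes: 397
Complete hours: 397 / 60 = 6 (remainder 37)

6


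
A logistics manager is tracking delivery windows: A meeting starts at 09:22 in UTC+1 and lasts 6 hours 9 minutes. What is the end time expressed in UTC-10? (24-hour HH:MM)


Start: 09:22 in UTC+1
Step 1 - add duration:
  minutes: 22 + 9 = 31
  hours: 9 + 6 + 0 = 15
  end in UTC+1: 15:31
Step 2 - convert UTC+1 -> UTC-10:
  offset difference: -10 - (1) = -11 hours
  15 + (-11) = 4 -> mod 24 = 4
Result: 04:31 in UTC-10

04:31


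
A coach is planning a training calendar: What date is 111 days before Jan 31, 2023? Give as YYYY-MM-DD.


Start: 2023-01-31
Subtracting 111 days
Days already passed in January: 31
After going back through January: 80 more days to subtract
December 2022: 31 days, 49 remaining
November 2022: 30 days, 19 remaining
October 2022 has 31 days, need 19
Result: 2022-10-12

2022-10-12


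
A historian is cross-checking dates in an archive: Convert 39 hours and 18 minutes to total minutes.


Hours: 39
Minutes: 18
Convert hours to minutes: 39 x 60 = 2340
Add remaining minutes: 2340 + 18 = 2358

2358


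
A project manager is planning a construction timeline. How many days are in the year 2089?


Year: 2089
Check leap year rules:
Divisible by 4? No
2089 is not a leap year
Days: 365

365


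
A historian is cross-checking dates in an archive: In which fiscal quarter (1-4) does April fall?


Month: April (month 4)
Q1: January-March (months 1-3)
Q2: April-June (months 4-6)
Q3: July-September (months 7-9)
Q4: October-December (months 10-12)
Month 4 falls in Q2

2


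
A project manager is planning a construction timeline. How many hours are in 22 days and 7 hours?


Days: 22
Extra hours: 7
Hours per day: 24
Days to hours: 22 x 24 = 528
Total: 528 + 7 = 535

535


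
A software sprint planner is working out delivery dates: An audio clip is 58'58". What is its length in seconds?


Minutes: 58
Seconds: 58
Convert minutes to seconds: 58 x 60 = 3480
Add remaining seconds: 3480 + 58 = 3538

3538


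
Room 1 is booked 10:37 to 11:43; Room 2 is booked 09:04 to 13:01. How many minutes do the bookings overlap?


Interval A: [637, 703] minutes from midnight
Interval B: [544, 781] minutes from midnight
Overlap start = max(637, 544) = 637
Overlap end = min(703, 781) = 703
Overlap = 703 - 637 = 66 minutes

66


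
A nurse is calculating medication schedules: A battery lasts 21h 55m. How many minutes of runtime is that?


Hours: 21
Extra minutes: 55
Minutes per hour: 60
Hours to minutes: 21 x 60 = 1260
Total: 1260 + 55 = 1315

1315


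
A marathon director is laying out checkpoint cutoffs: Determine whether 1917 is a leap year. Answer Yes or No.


Year: 1917
Divisible by 4? 1917 / 4 = 479.25 -> No
Not divisible by 4, so NOT a leap year

No


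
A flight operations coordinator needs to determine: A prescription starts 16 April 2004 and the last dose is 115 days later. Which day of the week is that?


Start: 2004-04-16 (Friday)
Step 1 - find target date: add 115 days
  2004-04-16 + 115 days = 2004-08-09
Step 2 - day of week:
  115 mod 7 = 3
  Friday + 3 days -> Monday
Result: Monday (2004-08-09)

Monday


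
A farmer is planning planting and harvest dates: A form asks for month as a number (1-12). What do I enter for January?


Calendar month order:
1. January <--
2. February
January is month number 1

1


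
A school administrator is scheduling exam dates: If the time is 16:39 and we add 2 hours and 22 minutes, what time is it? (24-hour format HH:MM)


Start time: 16:39
Adding: 2 hours 22 minutes
Minutes: 39 + 22 = 61
Minute overflow: 61 >= 60, so carry 1 hour, minutes = 1
Hours: 16 + 2 + 1 = 19
Result: 19:01

19:01


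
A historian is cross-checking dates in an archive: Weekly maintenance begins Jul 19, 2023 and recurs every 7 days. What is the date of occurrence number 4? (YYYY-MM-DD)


First occurrence: 2023-07-19 (occurrence 1)
Each occurrence is 7 days after the previous.
Occurrence 4 is 3 weeks after the first.
3 weeks = 21 days
2023-07-19 + 21 days = 2023-08-09

2023-08-09


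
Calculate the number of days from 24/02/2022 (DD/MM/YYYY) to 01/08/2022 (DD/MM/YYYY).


Start date: 2022-02-24
End date: 2022-08-01
Feb 2022: +5 days
Mar 2022: +31 days
Apr 2022: +30 days
... (3 more months)
Total: 158 days

158


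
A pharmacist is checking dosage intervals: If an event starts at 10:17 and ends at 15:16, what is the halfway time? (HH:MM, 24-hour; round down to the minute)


Start time: 10:17 = 617 minutes from midnight
End time: 15:16 = 916 minutes from midnight
Sum: 617 + 916 = 1533
Midpoint: 1533 / 2 = 766 minutes
Convert: 766 / 60 = 12 hours, 46 minutes
Result: 12:46

12:46


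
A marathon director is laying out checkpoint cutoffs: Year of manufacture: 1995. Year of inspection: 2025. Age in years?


Birth year: 1995
Current year: 2025
Age = current year - birth year
Age = 2025 - 1995 = 30

30


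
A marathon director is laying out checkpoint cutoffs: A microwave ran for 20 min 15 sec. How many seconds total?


Minutes: 20
Extra seconds: 15
Seconds per minute: 60
Minutes to seconds: 20 x 60 = 1200
Total: 1200 + 15 = 1215

1215


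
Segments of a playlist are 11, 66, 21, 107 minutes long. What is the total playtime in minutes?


Durations: 11, 66, 21, 107
Running sum: 11
+ 66 = 77
+ 21 = 98
+ 107 = 205
Total duration: 205 minutes
That is 3 hours and 25 minutes

205


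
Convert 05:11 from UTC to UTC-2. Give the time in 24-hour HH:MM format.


Local time: 05:11 at UTC (offset 0h)
Target zone: UTC-2 (offset -2h)
Difference: -2 - (0) = -2 hours
Calculation: 5 + (-2) = 3
Result: 03:11

03:11


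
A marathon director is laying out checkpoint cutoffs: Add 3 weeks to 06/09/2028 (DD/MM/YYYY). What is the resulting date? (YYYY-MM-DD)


Start: 2028-09-06
Weeks to add: 3
Convert to days: 3 x 7 = 21 days
Add 21 days to 2028-09-06
Result: 2028-09-27

2028-09-27


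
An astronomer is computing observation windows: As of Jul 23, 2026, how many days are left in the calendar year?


Start: July 23, 2026
End: December 31, 2026
Days left in July: 8
August: 31
September: 30
October: 31
November: 30
... plus remaining months
Sum of remaining months: 153
Total: 8 + 153 = 161

161


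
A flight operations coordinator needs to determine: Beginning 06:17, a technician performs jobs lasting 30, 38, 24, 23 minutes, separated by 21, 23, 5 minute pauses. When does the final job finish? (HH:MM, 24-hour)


Start: 06:17 = 377 min from midnight
  after task 1 (30 min): 06:47
  after break (21 min): 07:08
  after task 2 (38 min): 07:46
  after break (23 min): 08:09
  after task 3 (24 min): 08:33
  after break (5 min): 08:38
  after task 4 (23 min): 09:01
Total elapsed: 164 minutes
End time: 09:01

09:01


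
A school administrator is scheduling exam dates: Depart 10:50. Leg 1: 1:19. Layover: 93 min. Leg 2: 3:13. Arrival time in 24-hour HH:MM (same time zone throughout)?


Depart: 10:50
Leg 1: +79 min -> 12:09
Layover: +93 min -> 13:42
Leg 2: +193 min -> 16:55
Total travel: 365 minutes = 6h 5m
Arrival: 16:55

16:55


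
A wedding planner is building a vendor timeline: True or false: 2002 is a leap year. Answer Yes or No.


Year: 2002
Divisible by 4? 2002 / 4 = 500.5 -> No
Not divisible by 4, so NOT a leap year

No


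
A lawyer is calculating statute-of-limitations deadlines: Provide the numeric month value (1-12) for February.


Calendar month order:
1. January
2. February <--
3. March
February is month number 2

2


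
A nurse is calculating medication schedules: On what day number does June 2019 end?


Month: June
Year: 2019
June is a 30-day month
Total: 30 days

30


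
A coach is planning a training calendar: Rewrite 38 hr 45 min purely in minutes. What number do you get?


Hours: 38
Extra minutes: 45
Minutes per hour: 60
Hours to minutes: 38 x 60 = 2280
Total: 2280 + 45 = 2325

2325


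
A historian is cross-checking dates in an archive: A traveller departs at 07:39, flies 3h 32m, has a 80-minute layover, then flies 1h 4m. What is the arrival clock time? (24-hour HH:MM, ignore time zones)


Depart: 07:39
Leg 1: +212 min -> 11:11
Layover: +80 min -> 12:31
Leg 2: +64 min -> 13:35
Total travel: 356 minutes = 5h 56m
Arrival: 13:35

13:35


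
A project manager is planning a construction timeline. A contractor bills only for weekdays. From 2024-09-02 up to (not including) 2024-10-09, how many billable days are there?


Start: 2024-09-02 (Monday)
End (exclusive): 2024-10-09 (Wednesday)
Total calendar days: 37
Full weeks: 37 // 7 = 5 -> 25 weekdays
Remaining 2 days starting on Monday:
  Mon(w), Tue(w) -> 2 weekdays
Total business days: 25 + 2 = 27

27


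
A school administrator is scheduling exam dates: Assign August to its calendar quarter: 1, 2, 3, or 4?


Month: August (month 8)
Q1: January-March (months 1-3)
Q2: April-June (months 4-6)
Q3: July-September (months 7-9)
Q4: October-December (months 10-12)
Month 8 falls in Q3

3


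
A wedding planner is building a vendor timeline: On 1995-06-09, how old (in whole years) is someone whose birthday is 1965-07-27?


Birth: 1965-07-27
Reference: 1995-06-09
Year difference: 1995 - 1965 = 30
Has birthday (07-27) occurred by 06-09? No
Birthday not yet reached this year -> subtract 1
Age in full years: 29

29


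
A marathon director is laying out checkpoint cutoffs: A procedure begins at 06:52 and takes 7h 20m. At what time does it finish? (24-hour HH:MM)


Start time: 06:52
Adding: 7 hours 20 minutes
Minutes: 52 + 20 = 72
Minute overflow: 72 >= 60, so carry 1 hour, minutes = 12
Hours: 6 + 7 + 1 = 14
Result: 14:12

14:12


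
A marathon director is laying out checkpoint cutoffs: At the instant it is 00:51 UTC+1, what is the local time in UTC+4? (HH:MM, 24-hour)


Local time: 00:51 at UTC+1 (offset 1h)
Target zone: UTC+4 (offset 4h)
Difference: 4 - (1) = 3 hours
Calculation: 0 + (3) = 3
Result: 03:51

03:51


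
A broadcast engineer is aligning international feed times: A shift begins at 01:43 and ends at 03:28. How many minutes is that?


Start time: 01:43 = 103 minutes from midnight
End time: 03:28 = 208 minutes from midnight
Difference: 208 - 103 = 105 minutes
That is 1 hours and 45 minutes

105


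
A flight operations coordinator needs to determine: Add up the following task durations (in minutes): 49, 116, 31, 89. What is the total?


Durations: 49, 116, 31, 89
Running sum: 49
+ 116 = 165
+ 31 = 196
+ 89 = 285
Total duration: 285 minutes
That is 4 hours and 45 minutes

285


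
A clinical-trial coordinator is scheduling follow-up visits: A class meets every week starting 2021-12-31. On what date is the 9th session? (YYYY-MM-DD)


First occurrence: 2021-12-31 (occurrence 1)
Each occurrence is 7 days after the previous.
Occurrence 9 is 8 weeks after the first.
8 weeks = 56 days
2021-12-31 + 56 days = 2022-02-25

2022-02-25


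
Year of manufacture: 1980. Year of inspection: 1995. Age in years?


Birth year: 1980
Current year: 1995
Age = current year - birth year
Age = 1995 - 1980 = 15

15


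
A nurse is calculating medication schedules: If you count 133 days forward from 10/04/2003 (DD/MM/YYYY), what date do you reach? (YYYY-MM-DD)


Start: 2003-04-10
Adding 133 days
Days remaining in April: 20
After April: 113 days still to add
May 2003: 31 days, 82 remaining
June 2003: 30 days, 52 remaining
July 2003: 31 days, 21 remaining
August 2003 has 31 days, need 21
Result: 2003-08-21

2003-08-21


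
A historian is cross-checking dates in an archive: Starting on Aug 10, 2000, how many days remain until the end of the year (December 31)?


Start: August 10, 2000
End: December 31, 2000
Days left in August: 21
September: 30
October: 31
November: 30
December: 31
Sum of remaining months: 122
Total: 21 + 122 = 143

143


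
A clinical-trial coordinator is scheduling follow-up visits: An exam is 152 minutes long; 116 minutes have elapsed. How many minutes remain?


Total budget: 152 minutes
Time used: 116 minutes
Remaining: 152 - 116 = 36 minutes
Percent used: 76.3%
Percent remaining: 23.7%

36


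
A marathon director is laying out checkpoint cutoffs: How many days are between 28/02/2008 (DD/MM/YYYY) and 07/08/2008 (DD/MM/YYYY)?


Start date: 2008-02-28
End date: 2008-08-07
Feb 2008: +2 days
Mar 2008: +31 days
Apr 2008: +30 days
... (4 more months)
Total: 161 days

161


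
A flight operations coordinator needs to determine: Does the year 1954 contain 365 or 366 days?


Year: 1954
Check leap year rules:
Divisible by 4? No
1954 is not a leap year
Days: 365

365


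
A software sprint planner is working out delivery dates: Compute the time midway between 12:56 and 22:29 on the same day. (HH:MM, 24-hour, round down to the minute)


Start time: 12:56 = 776 minutes from midnight
End time: 22:29 = 1349 minutes from midnight
Sum: 776 + 1349 = 2125
Midpoint: 2125 / 2 = 1062 minutes
Convert: 1062 / 60 = 17 hours, 42 minutes
Result: 17:42

17:42


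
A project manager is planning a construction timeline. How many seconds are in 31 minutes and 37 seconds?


Minutes: 31
Extra seconds: 37
Seconds per minute: 60
Minutes to seconds: 31 x 60 = 1860
Total: 1860 + 37 = 1897

1897


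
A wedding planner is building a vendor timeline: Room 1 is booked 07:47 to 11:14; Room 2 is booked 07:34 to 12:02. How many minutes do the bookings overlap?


Interval A: [467, 674] minutes from midnight
Interval B: [454, 722] minutes from midnight
Overlap start = max(467, 454) = 467
Overlap end = min(674, 722) = 674
Overlap = 674 - 467 = 207 minutes

207


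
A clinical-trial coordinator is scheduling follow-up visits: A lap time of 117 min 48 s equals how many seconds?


Minutes: 117
Seconds: 48
Convert minutes to seconds: 117 x 60 = 7020
Add remaining seconds: 7020 + 48 = 7068

7068


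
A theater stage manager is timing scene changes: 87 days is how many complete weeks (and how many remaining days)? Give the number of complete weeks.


Total days: 87
Days per week: 7
Division: 87 / 7 = 12 remainder 3
Complete weeks: 12
Remaining days: 3

12


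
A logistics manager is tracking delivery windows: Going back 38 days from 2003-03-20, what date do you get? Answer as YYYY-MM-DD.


Start: 2003-03-20
Subtracting 38 days
Days already passed in March: 20
After going back through March: 18 more days to subtract
February 2003 has 28 days, need 18
Result: 2003-02-10

2003-02-10


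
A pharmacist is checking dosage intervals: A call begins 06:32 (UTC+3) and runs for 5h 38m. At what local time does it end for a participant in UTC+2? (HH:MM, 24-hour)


Start: 06:32 in UTC+3
Step 1 - add duration:
  minutes: 32 + 38 = 70 (carry 1h)
  hours: 6 + 5 + 1 = 12
  end in UTC+3: 12:10
Step 2 - convert UTC+3 -> UTC+2:
  offset difference: 2 - (3) = -1 hours
  12 + (-1) = 11 -> mod 24 = 11
Result: 11:10 in UTC+2

11:10


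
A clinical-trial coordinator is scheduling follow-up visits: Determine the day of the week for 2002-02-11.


Date: 2002-02-11
January 1, 2002 is a Tuesday
Day of year: 42
Offset from Jan 1: 41 days
41 mod 7 = 6
Result: Monday

Monday


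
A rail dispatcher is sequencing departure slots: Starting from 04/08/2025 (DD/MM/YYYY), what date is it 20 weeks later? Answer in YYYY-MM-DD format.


Start: 2025-08-04
Weeks to add: 20
Convert to days: 20 x 7 = 140 days
Add 140 days to 2025-08-04
Result: 2025-12-22

2025-12-22


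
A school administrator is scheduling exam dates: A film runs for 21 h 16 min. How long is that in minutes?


Hours: 21
Minutes: 16
Convert hours to minutes: 21 x 60 = 1260
Add remaining minutes: 1260 + 16 = 1276

1276


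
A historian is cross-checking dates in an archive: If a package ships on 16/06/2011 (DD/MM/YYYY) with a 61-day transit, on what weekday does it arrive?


Start: 2011-06-16 (Thursday)
Step 1 - find target date: add 61 days
  2011-06-16 + 61 days = 2011-08-16
Step 2 - day of week:
  61 mod 7 = 5
  Thursday + 5 days -> Tuesday
Result: Tuesday (2011-08-16)

Tuesday


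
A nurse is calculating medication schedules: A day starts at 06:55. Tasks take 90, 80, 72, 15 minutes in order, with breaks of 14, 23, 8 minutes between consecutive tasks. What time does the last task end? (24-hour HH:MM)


Start: 06:55 = 415 min from midnight
  after task 1 (90 min): 08:25
  after break (14 min): 08:39
  after task 2 (80 min): 09:59
  after break (23 min): 10:22
  after task 3 (72 min): 11:34
  after break (8 min): 11:42
  after task 4 (15 min): 11:57
Total elapsed: 302 minutes
End time: 11:57

11:57


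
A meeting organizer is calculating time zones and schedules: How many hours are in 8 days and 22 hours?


Days: 8
Extra hours: 22
Hours per day: 24
Days to hours: 8 x 24 = 192
Total: 192 + 22 = 214

214


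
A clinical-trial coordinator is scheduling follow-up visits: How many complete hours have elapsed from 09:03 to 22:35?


Start: 09:03
End: 22:35
Hour difference: 22 - 9 = 13 hours
Minute difference: 35 - 3 = 32 minutes
Total minutes: 812
Complete hours: 812 / 60 = 13 (remainder 32)

13


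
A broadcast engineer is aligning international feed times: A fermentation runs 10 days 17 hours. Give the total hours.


Days: 10
Extra hours: 17
Hours per day: 24
Days to hours: 10 x 24 = 240
Total: 240 + 17 = 257

257


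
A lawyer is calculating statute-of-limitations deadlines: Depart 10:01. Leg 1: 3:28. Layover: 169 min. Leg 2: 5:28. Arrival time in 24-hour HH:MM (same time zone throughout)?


Depart: 10:01
Leg 1: +208 min -> 13:29
Layover: +169 min -> 16:18
Leg 2: +328 min -> 21:46
Total travel: 705 minutes = 11h 45m
Arrival: 21:46

21:46
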